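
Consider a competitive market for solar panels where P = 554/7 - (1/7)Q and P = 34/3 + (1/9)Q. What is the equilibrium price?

P* = 41

Set the two price expressions equal: 554/7 - (1/7)Q = 34/3 + (1/9)Q.
1424/21 = (16/63)Q, so Q* = 267.
P* = 554/7 − (1/7)(267) = 41.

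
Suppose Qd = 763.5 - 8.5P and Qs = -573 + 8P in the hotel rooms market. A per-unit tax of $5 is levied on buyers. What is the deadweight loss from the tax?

Deadweight loss = 1700/33

Pre-tax equilibrium: P* = 81, Q* = 75.
Tax on buyers shifts demand to Qd = 763.5 − 8.5(P + 5) = 721 - 8.5P.
721 - 8.5P = -573 + 8P gives seller price Ps = 2588/33; buyers pay Pb = 2588/33 + 5 = 2753/33.
New quantity: Q = 763.5 − 8.5(2753/33) = 1795/33.
DWL = ½ × 5 × (75 − 1795/33) = 1700/33.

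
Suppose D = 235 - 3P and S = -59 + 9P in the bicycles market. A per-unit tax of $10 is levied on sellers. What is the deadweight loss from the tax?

Pre-tax equilibrium: P* = 24.5, Q* = 161.5.
Tax on sellers shifts supply to S = -59 + 9(P − 10) = -149 + 9P.
235 - 3P = -149 + 9P gives buyer price Pb = 32; sellers receive Ps = 32 − 10 = 22.
New quantity: Q = 235 − 3(32) = 139.
DWL = ½ × 10 × (161.5 − 139) = 112.5.

Deadweight loss = 112.5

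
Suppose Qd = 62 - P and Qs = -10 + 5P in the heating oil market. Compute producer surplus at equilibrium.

Producer surplus = 250

Equilibrium: 62 - P = -10 + 5P gives P* = 12, Q* = 50.
Supply starts at P = 2 (where Qs = 0).
PS = ½(12 − 2)(50) = 250.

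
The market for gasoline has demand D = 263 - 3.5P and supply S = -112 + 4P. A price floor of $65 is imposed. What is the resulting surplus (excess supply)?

Surplus = 112.5

Equilibrium price would be P* = 50, so the floor at 65 binds.
At P = 65: D = 35.5, S = 148.
Surplus = 148 − 35.5 = 112.5.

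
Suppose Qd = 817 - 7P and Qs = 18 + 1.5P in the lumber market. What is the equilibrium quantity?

Set Qd = Qs: 817 - 7P = 18 + 1.5P.
799 = 8.5P, so P* = 94.
Q* = 817 − 7(94) = 159.

Q* = 159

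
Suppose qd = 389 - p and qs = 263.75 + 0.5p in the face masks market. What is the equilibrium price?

Set qd = qs: 389 - p = 263.75 + 0.5p.
125.25 = 1.5p, so p* = 83.5.
q* = 389 − 1(83.5) = 305.5.

p* = 83.5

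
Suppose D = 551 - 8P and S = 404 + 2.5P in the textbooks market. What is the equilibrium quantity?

Set D = S: 551 - 8P = 404 + 2.5P.
147 = 10.5P, so P* = 14.
Q* = 551 − 8(14) = 439.

Q* = 439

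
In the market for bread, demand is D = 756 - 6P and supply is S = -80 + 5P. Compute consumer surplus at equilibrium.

Equilibrium: 756 - 6P = -80 + 5P gives P* = 76, Q* = 300.
Demand choke price (D = 0): P = 126.
CS = ½(126 − 76)(300) = 7500.

Consumer surplus = 7500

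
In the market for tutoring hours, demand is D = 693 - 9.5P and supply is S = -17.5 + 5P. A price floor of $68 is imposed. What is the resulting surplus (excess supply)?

Equilibrium price would be P* = 49, so the floor at 68 binds.
At P = 68: D = 47, S = 322.5.
Surplus = 322.5 − 47 = 275.5.

Surplus = 275.5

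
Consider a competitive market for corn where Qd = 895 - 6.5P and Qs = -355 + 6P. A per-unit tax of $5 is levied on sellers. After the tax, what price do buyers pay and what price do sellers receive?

Buyers pay $102.4, sellers receive $97.4

Pre-tax equilibrium: P* = 100, Q* = 245.
Tax on sellers shifts supply to Qs = -355 + 6(P − 5) = -385 + 6P.
895 - 6.5P = -385 + 6P gives buyer price Pb = 102.4; sellers receive Ps = 102.4 − 5 = 97.4.
New quantity: Q = 895 − 6.5(102.4) = 229.4.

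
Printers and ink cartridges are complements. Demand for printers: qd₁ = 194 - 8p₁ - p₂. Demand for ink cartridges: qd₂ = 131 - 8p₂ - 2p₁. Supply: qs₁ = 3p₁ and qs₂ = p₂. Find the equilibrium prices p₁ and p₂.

p₁ = 1615/97, p₂ = 1053/97

Market 1: 194 - 8p₁ - p₂ = 3p₁ → 11p₁ + p₂ = 194.
Market 2: 9p₂ + 2p₁ = 131.
Eliminating p₂: 9×(1) − 1×(2) gives 97p₁ = 1615, so p₁ = 1615/97.
Back-substitute into (2): p₂ = (131 − 2×1615/97) / 9 = 1053/97.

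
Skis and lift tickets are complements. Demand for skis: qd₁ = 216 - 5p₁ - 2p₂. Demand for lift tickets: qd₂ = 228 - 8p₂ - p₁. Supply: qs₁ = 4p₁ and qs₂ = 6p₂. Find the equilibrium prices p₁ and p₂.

p₁ = 642/31, p₂ = 459/31

Market 1: 216 - 5p₁ - 2p₂ = 4p₁ → 9p₁ + 2p₂ = 216.
Market 2: 14p₂ + p₁ = 228.
Eliminating p₂: 14×(1) − 2×(2) gives 124p₁ = 2568, so p₁ = 642/31.
Back-substitute into (2): p₂ = (228 − 1×642/31) / 14 = 459/31.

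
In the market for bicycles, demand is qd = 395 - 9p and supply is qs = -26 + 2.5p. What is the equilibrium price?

p* = 842/23

Set qd = qs: 395 - 9p = -26 + 2.5p.
421 = 11.5p, so p* = 842/23.
q* = 395 − 9(842/23) = 1507/23.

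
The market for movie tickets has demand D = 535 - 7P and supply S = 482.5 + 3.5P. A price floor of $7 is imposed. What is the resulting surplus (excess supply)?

Equilibrium price would be P* = 5, so the floor at 7 binds.
At P = 7: D = 486, S = 507.
Surplus = 507 − 486 = 21.

Surplus = 21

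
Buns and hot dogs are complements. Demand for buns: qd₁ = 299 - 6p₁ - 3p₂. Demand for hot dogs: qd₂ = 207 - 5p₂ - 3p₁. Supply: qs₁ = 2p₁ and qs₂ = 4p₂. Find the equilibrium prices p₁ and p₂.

Market 1: 299 - 6p₁ - 3p₂ = 2p₁ → 8p₁ + 3p₂ = 299.
Market 2: 9p₂ + 3p₁ = 207.
Eliminating p₂: 9×(1) − 3×(2) gives 63p₁ = 2070, so p₁ = 230/7.
Back-substitute into (2): p₂ = (207 − 3×230/7) / 9 = 253/21.

p₁ = 230/7, p₂ = 253/21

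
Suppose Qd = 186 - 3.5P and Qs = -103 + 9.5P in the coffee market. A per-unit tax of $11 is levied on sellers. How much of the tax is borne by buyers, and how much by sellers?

Pre-tax equilibrium: P* = 289/13, Q* = 2813/26.
Tax on sellers shifts supply to Qs = -103 + 9.5(P − 11) = -207.5 + 9.5P.
186 - 3.5P = -207.5 + 9.5P gives buyer price Pb = 787/26; sellers receive Ps = 787/26 − 11 = 501/26.
New quantity: Q = 186 − 3.5(787/26) = 4163/52.
Buyer burden = 787/26 − 289/13 = 209/26; seller burden = 289/13 − 501/26 = 77/26.

Buyers bear 209/26, sellers bear 77/26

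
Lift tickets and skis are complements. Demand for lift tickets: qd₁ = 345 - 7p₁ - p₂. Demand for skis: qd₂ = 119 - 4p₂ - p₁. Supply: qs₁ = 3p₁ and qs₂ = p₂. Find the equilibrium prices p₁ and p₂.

p₁ = 1606/49, p₂ = 845/49

Market 1: 345 - 7p₁ - p₂ = 3p₁ → 10p₁ + p₂ = 345.
Market 2: 5p₂ + p₁ = 119.
Eliminating p₂: 5×(1) − 1×(2) gives 49p₁ = 1606, so p₁ = 1606/49.
Back-substitute into (2): p₂ = (119 − 1×1606/49) / 5 = 845/49.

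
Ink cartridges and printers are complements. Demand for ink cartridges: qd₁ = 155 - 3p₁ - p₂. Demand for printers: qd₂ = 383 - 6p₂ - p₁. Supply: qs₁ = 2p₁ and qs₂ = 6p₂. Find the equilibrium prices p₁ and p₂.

p₁ = 1477/59, p₂ = 1760/59

Market 1: 155 - 3p₁ - p₂ = 2p₁ → 5p₁ + p₂ = 155.
Market 2: 12p₂ + p₁ = 383.
Eliminating p₂: 12×(1) − 1×(2) gives 59p₁ = 1477, so p₁ = 1477/59.
Back-substitute into (2): p₂ = (383 − 1×1477/59) / 12 = 1760/59.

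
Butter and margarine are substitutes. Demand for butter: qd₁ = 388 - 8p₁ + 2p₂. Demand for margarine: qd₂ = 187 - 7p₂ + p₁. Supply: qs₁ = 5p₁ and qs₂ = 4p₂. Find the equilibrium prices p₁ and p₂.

p₁ = 4642/141, p₂ = 2819/141

Market 1: 388 - 8p₁ + 2p₂ = 5p₁ → 13p₁ - 2p₂ = 388.
Market 2: 11p₂ - p₁ = 187.
Eliminating p₂: 11×(1) + 2×(2) gives 141p₁ = 4642, so p₁ = 4642/141.
Back-substitute into (2): p₂ = (187 + 1×4642/141) / 11 = 2819/141.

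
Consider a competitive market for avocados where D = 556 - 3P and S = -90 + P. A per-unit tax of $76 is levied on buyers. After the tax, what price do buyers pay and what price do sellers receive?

Buyers pay $180.5, sellers receive $104.5

Pre-tax equilibrium: P* = 161.5, Q* = 71.5.
Tax on buyers shifts demand to D = 556 − 3(P + 76) = 328 - 3P.
328 - 3P = -90 + P gives seller price Ps = 104.5; buyers pay Pb = 104.5 + 76 = 180.5.
New quantity: Q = 556 − 3(180.5) = 14.5.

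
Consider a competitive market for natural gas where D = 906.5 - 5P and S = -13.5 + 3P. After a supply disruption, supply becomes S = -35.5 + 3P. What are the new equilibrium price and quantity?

P' = 117.75, Q' = 317.75

Original equilibrium: P* = 115, Q* = 331.5.
New equilibrium: 906.5 - 5P = -35.5 + 3P, so 942 = 8P and P' = 117.75; Q' = 906.5 − 5(117.75) = 317.75.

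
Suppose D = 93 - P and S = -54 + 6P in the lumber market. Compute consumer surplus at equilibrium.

Equilibrium: 93 - P = -54 + 6P gives P* = 21, Q* = 72.
Demand choke price (D = 0): P = 93.
CS = ½(93 − 21)(72) = 2592.

Consumer surplus = 2592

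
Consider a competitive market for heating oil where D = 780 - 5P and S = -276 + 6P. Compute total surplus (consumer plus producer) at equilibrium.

Equilibrium: 780 - 5P = -276 + 6P gives P* = 96, Q* = 300.
Demand choke price: P = 156; supply starts at P = 46.
CS = ½(156 − 96)(300) = 9000; PS = ½(96 − 46)(300) = 7500.

Total surplus = 16500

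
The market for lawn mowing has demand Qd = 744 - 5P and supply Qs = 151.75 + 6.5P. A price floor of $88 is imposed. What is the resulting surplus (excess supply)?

Equilibrium price would be P* = 51.5, so the floor at 88 binds.
At P = 88: Qd = 304, Qs = 723.75.
Surplus = 723.75 − 304 = 419.75.

Surplus = 419.75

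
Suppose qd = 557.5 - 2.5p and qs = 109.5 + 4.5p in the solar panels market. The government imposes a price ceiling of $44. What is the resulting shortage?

Equilibrium price would be p* = 64, so the ceiling at 44 binds.
At p = 44: qd = 557.5 − 2.5(44) = 447.5, qs = 109.5 + 4.5(44) = 307.5.
Shortage = 447.5 − 307.5 = 140.

Shortage = 140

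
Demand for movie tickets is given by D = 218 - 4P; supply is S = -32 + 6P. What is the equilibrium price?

Set D = S: 218 - 4P = -32 + 6P.
250 = 10P, so P* = 25.
Q* = 218 − 4(25) = 118.

P* = 25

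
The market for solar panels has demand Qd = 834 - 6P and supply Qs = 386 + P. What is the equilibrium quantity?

Set Qd = Qs: 834 - 6P = 386 + P.
448 = 7P, so P* = 64.
Q* = 834 − 6(64) = 450.

Q* = 450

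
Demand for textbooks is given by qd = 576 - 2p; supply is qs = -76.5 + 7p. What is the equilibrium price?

Set qd = qs: 576 - 2p = -76.5 + 7p.
652.5 = 9p, so p* = 72.5.
q* = 576 − 2(72.5) = 431.

p* = 72.5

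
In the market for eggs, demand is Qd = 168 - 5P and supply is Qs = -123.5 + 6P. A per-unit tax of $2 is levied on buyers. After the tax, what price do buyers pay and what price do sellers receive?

Buyers pay 607/22, sellers receive 563/22

Pre-tax equilibrium: P* = 26.5, Q* = 35.5.
Tax on buyers shifts demand to Qd = 168 − 5(P + 2) = 158 - 5P.
158 - 5P = -123.5 + 6P gives seller price Ps = 563/22; buyers pay Pb = 563/22 + 2 = 607/22.
New quantity: Q = 168 − 5(607/22) = 661/22.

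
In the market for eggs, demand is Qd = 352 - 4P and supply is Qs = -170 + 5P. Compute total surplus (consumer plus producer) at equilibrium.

Equilibrium: 352 - 4P = -170 + 5P gives P* = 58, Q* = 120.
Demand choke price: P = 88; supply starts at P = 34.
CS = ½(88 − 58)(120) = 1800; PS = ½(58 − 34)(120) = 1440.

Total surplus = 3240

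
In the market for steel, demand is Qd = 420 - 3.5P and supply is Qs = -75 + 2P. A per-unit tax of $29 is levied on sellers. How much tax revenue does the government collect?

Pre-tax equilibrium: P* = 90, Q* = 105.
Tax on sellers shifts supply to Qs = -75 + 2(P − 29) = -133 + 2P.
420 - 3.5P = -133 + 2P gives buyer price Pb = 1106/11; sellers receive Ps = 1106/11 − 29 = 787/11.
New quantity: Q = 420 − 3.5(1106/11) = 749/11.
Revenue = 29 × 749/11 = 21721/11.

Tax revenue = 21721/11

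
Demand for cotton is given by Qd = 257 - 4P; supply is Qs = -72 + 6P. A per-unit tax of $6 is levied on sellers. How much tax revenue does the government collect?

Tax revenue = 666

Pre-tax equilibrium: P* = 32.9, Q* = 125.4.
Tax on sellers shifts supply to Qs = -72 + 6(P − 6) = -108 + 6P.
257 - 4P = -108 + 6P gives buyer price Pb = 36.5; sellers receive Ps = 36.5 − 6 = 30.5.
New quantity: Q = 257 − 4(36.5) = 111.
Revenue = 6 × 111 = 666.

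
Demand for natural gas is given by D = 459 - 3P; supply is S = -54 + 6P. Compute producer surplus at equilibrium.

Equilibrium: 459 - 3P = -54 + 6P gives P* = 57, Q* = 288.
Supply starts at P = 9 (where S = 0).
PS = ½(57 − 9)(288) = 6912.

Producer surplus = 6912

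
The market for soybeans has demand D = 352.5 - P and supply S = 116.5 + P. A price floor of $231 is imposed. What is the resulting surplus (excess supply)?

Surplus = 226

Equilibrium price would be P* = 118, so the floor at 231 binds.
At P = 231: D = 121.5, S = 347.5.
Surplus = 347.5 − 121.5 = 226.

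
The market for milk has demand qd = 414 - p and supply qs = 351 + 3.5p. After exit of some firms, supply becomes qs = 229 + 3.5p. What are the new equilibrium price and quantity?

p' = 370/9, q' = 3356/9

Original equilibrium: p* = 14, q* = 400.
New equilibrium: 414 - p = 229 + 3.5p, so 185 = 4.5p and p' = 370/9; q' = 414 − 1(370/9) = 3356/9.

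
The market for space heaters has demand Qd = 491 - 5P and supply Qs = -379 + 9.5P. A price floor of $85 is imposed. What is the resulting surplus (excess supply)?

Equilibrium price would be P* = 60, so the floor at 85 binds.
At P = 85: Qd = 66, Qs = 428.5.
Surplus = 428.5 − 66 = 362.5.

Surplus = 362.5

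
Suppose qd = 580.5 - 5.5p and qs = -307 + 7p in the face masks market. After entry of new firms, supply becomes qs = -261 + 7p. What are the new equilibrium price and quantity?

p' = 67.32, q' = 210.24

Original equilibrium: p* = 71, q* = 190.
New equilibrium: 580.5 - 5.5p = -261 + 7p, so 841.5 = 12.5p and p' = 67.32; q' = 580.5 − 5.5(67.32) = 210.24.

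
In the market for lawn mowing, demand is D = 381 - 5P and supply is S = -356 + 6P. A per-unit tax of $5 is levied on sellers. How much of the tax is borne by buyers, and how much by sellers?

Buyers bear 30/11, sellers bear 25/11

Pre-tax equilibrium: P* = 67, Q* = 46.
Tax on sellers shifts supply to S = -356 + 6(P − 5) = -386 + 6P.
381 - 5P = -386 + 6P gives buyer price Pb = 767/11; sellers receive Ps = 767/11 − 5 = 712/11.
New quantity: Q = 381 − 5(767/11) = 356/11.
Buyer burden = 767/11 − 67 = 30/11; seller burden = 67 − 712/11 = 25/11.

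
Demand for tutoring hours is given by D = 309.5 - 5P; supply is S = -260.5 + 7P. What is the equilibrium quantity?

Set D = S: 309.5 - 5P = -260.5 + 7P.
570 = 12P, so P* = 47.5.
Q* = 309.5 − 5(47.5) = 72.

Q* = 72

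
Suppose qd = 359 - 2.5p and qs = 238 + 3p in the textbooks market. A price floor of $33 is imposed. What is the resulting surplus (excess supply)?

Equilibrium price would be p* = 22, so the floor at 33 binds.
At p = 33: qd = 276.5, qs = 337.
Surplus = 337 − 276.5 = 60.5.

Surplus = 60.5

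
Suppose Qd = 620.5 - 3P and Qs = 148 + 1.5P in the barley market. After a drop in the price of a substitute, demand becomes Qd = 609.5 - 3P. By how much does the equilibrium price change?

Original equilibrium: P* = 105, Q* = 305.5.
New equilibrium: 609.5 - 3P = 148 + 1.5P, so 461.5 = 4.5P and P' = 923/9; Q' = 609.5 − 3(923/9) = 1811/6.
Change in price: 923/9 − 105 = -22/9.

ΔP = -22/9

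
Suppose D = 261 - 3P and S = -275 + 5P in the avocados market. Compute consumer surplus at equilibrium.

Consumer surplus = 600

Equilibrium: 261 - 3P = -275 + 5P gives P* = 67, Q* = 60.
Demand choke price (D = 0): P = 87.
CS = ½(87 − 67)(60) = 600.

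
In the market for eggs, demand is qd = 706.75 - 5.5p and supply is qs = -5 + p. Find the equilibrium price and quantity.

Set qd = qs: 706.75 - 5.5p = -5 + p.
711.75 = 6.5p, so p* = 109.5.
q* = 706.75 − 5.5(109.5) = 104.5.

p* = 109.5, q* = 104.5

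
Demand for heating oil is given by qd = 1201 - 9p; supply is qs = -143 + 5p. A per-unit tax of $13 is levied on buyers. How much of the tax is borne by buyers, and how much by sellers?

Pre-tax equilibrium: p* = 96, q* = 337.
Tax on buyers shifts demand to qd = 1201 − 9(p + 13) = 1084 - 9p.
1084 - 9p = -143 + 5p gives seller price ps = 1227/14; buyers pay pb = 1227/14 + 13 = 1409/14.
New quantity: q = 1201 − 9(1409/14) = 4133/14.
Buyer burden = 1409/14 − 96 = 65/14; seller burden = 96 − 1227/14 = 117/14.

Buyers bear 65/14, sellers bear 117/14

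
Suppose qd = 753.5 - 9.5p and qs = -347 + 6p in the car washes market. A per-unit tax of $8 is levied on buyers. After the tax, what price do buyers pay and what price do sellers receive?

Pre-tax equilibrium: p* = 71, q* = 79.
Tax on buyers shifts demand to qd = 753.5 − 9.5(p + 8) = 677.5 - 9.5p.
677.5 - 9.5p = -347 + 6p gives seller price ps = 2049/31; buyers pay pb = 2049/31 + 8 = 2297/31.
New quantity: q = 753.5 − 9.5(2297/31) = 1537/31.

Buyers pay 2297/31, sellers receive 2049/31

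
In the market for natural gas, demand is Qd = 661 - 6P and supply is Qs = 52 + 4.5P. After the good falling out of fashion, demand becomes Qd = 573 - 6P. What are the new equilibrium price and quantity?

P' = 1042/21, Q' = 1927/7

Original equilibrium: P* = 58, Q* = 313.
New equilibrium: 573 - 6P = 52 + 4.5P, so 521 = 10.5P and P' = 1042/21; Q' = 573 − 6(1042/21) = 1927/7.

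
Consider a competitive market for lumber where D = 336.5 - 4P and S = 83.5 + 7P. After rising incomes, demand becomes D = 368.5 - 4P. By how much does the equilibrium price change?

ΔP = 32/11

Original equilibrium: P* = 23, Q* = 244.5.
New equilibrium: 368.5 - 4P = 83.5 + 7P, so 285 = 11P and P' = 285/11; Q' = 368.5 − 4(285/11) = 5827/22.
Change in price: 285/11 − 23 = 32/11.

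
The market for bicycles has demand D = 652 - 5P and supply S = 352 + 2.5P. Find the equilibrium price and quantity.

P* = 40, Q* = 452

Set D = S: 652 - 5P = 352 + 2.5P.
300 = 7.5P, so P* = 40.
Q* = 652 − 5(40) = 452.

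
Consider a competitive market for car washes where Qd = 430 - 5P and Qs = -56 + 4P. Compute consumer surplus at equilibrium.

Equilibrium: 430 - 5P = -56 + 4P gives P* = 54, Q* = 160.
Demand choke price (Qd = 0): P = 86.
CS = ½(86 − 54)(160) = 2560.

Consumer surplus = 2560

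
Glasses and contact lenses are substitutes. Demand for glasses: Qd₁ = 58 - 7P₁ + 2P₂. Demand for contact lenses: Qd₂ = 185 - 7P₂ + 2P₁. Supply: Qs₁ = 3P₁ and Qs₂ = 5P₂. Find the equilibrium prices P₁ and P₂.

Market 1: 58 - 7P₁ + 2P₂ = 3P₁ → 10P₁ - 2P₂ = 58.
Market 2: 12P₂ - 2P₁ = 185.
Eliminating P₂: 12×(1) + 2×(2) gives 116P₁ = 1066, so P₁ = 533/58.
Back-substitute into (2): P₂ = (185 + 2×533/58) / 12 = 983/58.

P₁ = 533/58, P₂ = 983/58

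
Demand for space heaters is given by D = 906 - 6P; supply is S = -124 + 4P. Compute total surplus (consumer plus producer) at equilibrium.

Total surplus = 17280

Equilibrium: 906 - 6P = -124 + 4P gives P* = 103, Q* = 288.
Demand choke price: P = 151; supply starts at P = 31.
CS = ½(151 − 103)(288) = 6912; PS = ½(103 − 31)(288) = 10368.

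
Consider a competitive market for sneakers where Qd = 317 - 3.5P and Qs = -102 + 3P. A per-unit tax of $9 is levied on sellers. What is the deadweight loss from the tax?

Pre-tax equilibrium: P* = 838/13, Q* = 1188/13.
Tax on sellers shifts supply to Qs = -102 + 3(P − 9) = -129 + 3P.
317 - 3.5P = -129 + 3P gives buyer price Pb = 892/13; sellers receive Ps = 892/13 − 9 = 775/13.
New quantity: Q = 317 − 3.5(892/13) = 999/13.
DWL = ½ × 9 × (1188/13 − 999/13) = 1701/26.

Deadweight loss = 1701/26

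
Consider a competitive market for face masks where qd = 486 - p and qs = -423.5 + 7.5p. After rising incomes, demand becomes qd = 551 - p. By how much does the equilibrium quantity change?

Δq = 975/17

Original equilibrium: p* = 107, q* = 379.
New equilibrium: 551 - p = -423.5 + 7.5p, so 974.5 = 8.5p and p' = 1949/17; q' = 551 − 1(1949/17) = 7418/17.
Change in quantity: 7418/17 − 379 = 975/17.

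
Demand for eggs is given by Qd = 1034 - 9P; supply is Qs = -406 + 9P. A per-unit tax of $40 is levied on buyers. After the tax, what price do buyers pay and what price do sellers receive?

Pre-tax equilibrium: P* = 80, Q* = 314.
Tax on buyers shifts demand to Qd = 1034 − 9(P + 40) = 674 - 9P.
674 - 9P = -406 + 9P gives seller price Ps = 60; buyers pay Pb = 60 + 40 = 100.
New quantity: Q = 1034 − 9(100) = 134.

Buyers pay $100, sellers receive $60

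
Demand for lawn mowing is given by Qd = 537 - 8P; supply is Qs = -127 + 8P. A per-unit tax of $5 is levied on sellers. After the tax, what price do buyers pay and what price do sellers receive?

Pre-tax equilibrium: P* = 41.5, Q* = 205.
Tax on sellers shifts supply to Qs = -127 + 8(P − 5) = -167 + 8P.
537 - 8P = -167 + 8P gives buyer price Pb = 44; sellers receive Ps = 44 − 5 = 39.
New quantity: Q = 537 − 8(44) = 185.

Buyers pay $44, sellers receive $39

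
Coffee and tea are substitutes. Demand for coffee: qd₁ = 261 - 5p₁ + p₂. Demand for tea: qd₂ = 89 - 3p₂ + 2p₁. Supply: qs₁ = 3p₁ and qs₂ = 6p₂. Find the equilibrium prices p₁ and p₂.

p₁ = 1219/35, p₂ = 617/35

Market 1: 261 - 5p₁ + p₂ = 3p₁ → 8p₁ - p₂ = 261.
Market 2: 9p₂ - 2p₁ = 89.
Eliminating p₂: 9×(1) + 1×(2) gives 70p₁ = 2438, so p₁ = 1219/35.
Back-substitute into (2): p₂ = (89 + 2×1219/35) / 9 = 617/35.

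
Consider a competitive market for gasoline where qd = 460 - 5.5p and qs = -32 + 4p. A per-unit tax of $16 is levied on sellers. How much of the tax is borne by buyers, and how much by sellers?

Buyers bear 128/19, sellers bear 176/19

Pre-tax equilibrium: p* = 984/19, q* = 3328/19.
Tax on sellers shifts supply to qs = -32 + 4(p − 16) = -96 + 4p.
460 - 5.5p = -96 + 4p gives buyer price pb = 1112/19; sellers receive ps = 1112/19 − 16 = 808/19.
New quantity: q = 460 − 5.5(1112/19) = 2624/19.
Buyer burden = 1112/19 − 984/19 = 128/19; seller burden = 984/19 − 808/19 = 176/19.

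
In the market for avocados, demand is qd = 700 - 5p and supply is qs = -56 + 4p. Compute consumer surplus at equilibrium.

Consumer surplus = 7840

Equilibrium: 700 - 5p = -56 + 4p gives p* = 84, q* = 280.
Demand choke price (qd = 0): p = 140.
CS = ½(140 − 84)(280) = 7840.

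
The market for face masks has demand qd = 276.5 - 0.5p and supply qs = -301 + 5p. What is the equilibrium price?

Set qd = qs: 276.5 - 0.5p = -301 + 5p.
577.5 = 5.5p, so p* = 105.
q* = 276.5 − 0.5(105) = 224.

p* = 105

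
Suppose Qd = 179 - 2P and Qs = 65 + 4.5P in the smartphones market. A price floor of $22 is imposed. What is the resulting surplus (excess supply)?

Equilibrium price would be P* = 228/13, so the floor at 22 binds.
At P = 22: Qd = 135, Qs = 164.
Surplus = 164 − 135 = 29.

Surplus = 29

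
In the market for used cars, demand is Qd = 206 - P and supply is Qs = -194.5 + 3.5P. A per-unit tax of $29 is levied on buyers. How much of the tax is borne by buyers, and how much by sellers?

Pre-tax equilibrium: P* = 89, Q* = 117.
Tax on buyers shifts demand to Qd = 206 − 1(P + 29) = 177 - P.
177 - P = -194.5 + 3.5P gives seller price Ps = 743/9; buyers pay Pb = 743/9 + 29 = 1004/9.
New quantity: Q = 206 − 1(1004/9) = 850/9.
Buyer burden = 1004/9 − 89 = 203/9; seller burden = 89 − 743/9 = 58/9.

Buyers bear 203/9, sellers bear 58/9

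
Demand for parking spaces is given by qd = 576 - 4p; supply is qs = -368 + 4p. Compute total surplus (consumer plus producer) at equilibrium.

Total surplus = 2704

Equilibrium: 576 - 4p = -368 + 4p gives p* = 118, q* = 104.
Demand choke price: p = 144; supply starts at p = 92.
CS = ½(144 − 118)(104) = 1352; PS = ½(118 − 92)(104) = 1352.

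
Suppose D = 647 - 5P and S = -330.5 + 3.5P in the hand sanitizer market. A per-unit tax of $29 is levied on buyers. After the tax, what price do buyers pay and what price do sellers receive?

Buyers pay 2158/17, sellers receive 1665/17

Pre-tax equilibrium: P* = 115, Q* = 72.
Tax on buyers shifts demand to D = 647 − 5(P + 29) = 502 - 5P.
502 - 5P = -330.5 + 3.5P gives seller price Ps = 1665/17; buyers pay Pb = 1665/17 + 29 = 2158/17.
New quantity: Q = 647 − 5(2158/17) = 209/17.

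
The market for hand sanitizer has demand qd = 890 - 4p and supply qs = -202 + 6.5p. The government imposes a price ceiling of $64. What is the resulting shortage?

Shortage = 420

Equilibrium price would be p* = 104, so the ceiling at 64 binds.
At p = 64: qd = 890 − 4(64) = 634, qs = -202 + 6.5(64) = 214.
Shortage = 634 − 214 = 420.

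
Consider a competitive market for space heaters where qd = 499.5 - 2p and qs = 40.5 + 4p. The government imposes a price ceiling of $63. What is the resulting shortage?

Equilibrium price would be p* = 76.5, so the ceiling at 63 binds.
At p = 63: qd = 499.5 − 2(63) = 373.5, qs = 40.5 + 4(63) = 292.5.
Shortage = 373.5 − 292.5 = 81.

Shortage = 81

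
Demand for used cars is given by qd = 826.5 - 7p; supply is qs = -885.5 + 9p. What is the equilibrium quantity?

q* = 77.5

Set qd = qs: 826.5 - 7p = -885.5 + 9p.
1712 = 16p, so p* = 107.
q* = 826.5 − 7(107) = 77.5.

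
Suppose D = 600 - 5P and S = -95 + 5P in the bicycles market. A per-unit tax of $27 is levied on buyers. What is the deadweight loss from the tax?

Pre-tax equilibrium: P* = 69.5, Q* = 252.5.
Tax on buyers shifts demand to D = 600 − 5(P + 27) = 465 - 5P.
465 - 5P = -95 + 5P gives seller price Ps = 56; buyers pay Pb = 56 + 27 = 83.
New quantity: Q = 600 − 5(83) = 185.
DWL = ½ × 27 × (252.5 − 185) = 911.25.

Deadweight loss = 911.25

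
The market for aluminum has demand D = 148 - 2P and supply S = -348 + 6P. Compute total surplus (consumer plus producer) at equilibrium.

Total surplus = 192

Equilibrium: 148 - 2P = -348 + 6P gives P* = 62, Q* = 24.
Demand choke price: P = 74; supply starts at P = 58.
CS = ½(74 − 62)(24) = 144; PS = ½(62 − 58)(24) = 48.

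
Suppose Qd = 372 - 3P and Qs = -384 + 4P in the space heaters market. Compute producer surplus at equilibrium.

Producer surplus = 288

Equilibrium: 372 - 3P = -384 + 4P gives P* = 108, Q* = 48.
Supply starts at P = 96 (where Qs = 0).
PS = ½(108 − 96)(48) = 288.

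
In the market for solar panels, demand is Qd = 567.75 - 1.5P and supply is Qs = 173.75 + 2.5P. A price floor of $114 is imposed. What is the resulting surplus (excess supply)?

Surplus = 62

Equilibrium price would be P* = 98.5, so the floor at 114 binds.
At P = 114: Qd = 396.75, Qs = 458.75.
Surplus = 458.75 − 396.75 = 62.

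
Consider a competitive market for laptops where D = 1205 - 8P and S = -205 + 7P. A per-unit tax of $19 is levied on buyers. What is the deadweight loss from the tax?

Pre-tax equilibrium: P* = 94, Q* = 453.
Tax on buyers shifts demand to D = 1205 − 8(P + 19) = 1053 - 8P.
1053 - 8P = -205 + 7P gives seller price Ps = 1258/15; buyers pay Pb = 1258/15 + 19 = 1543/15.
New quantity: Q = 1205 − 8(1543/15) = 5731/15.
DWL = ½ × 19 × (453 − 5731/15) = 10108/15.

Deadweight loss = 10108/15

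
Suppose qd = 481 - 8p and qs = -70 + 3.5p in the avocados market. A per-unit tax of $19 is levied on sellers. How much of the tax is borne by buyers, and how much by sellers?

Buyers bear 133/23, sellers bear 304/23

Pre-tax equilibrium: p* = 1102/23, q* = 2247/23.
Tax on sellers shifts supply to qs = -70 + 3.5(p − 19) = -136.5 + 3.5p.
481 - 8p = -136.5 + 3.5p gives buyer price pb = 1235/23; sellers receive ps = 1235/23 − 19 = 798/23.
New quantity: q = 481 − 8(1235/23) = 1183/23.
Buyer burden = 1235/23 − 1102/23 = 133/23; seller burden = 1102/23 − 798/23 = 304/23.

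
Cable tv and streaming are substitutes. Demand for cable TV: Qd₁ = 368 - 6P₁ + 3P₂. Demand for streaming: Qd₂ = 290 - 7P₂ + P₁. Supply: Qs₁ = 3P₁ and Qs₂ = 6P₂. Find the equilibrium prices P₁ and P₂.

Market 1: 368 - 6P₁ + 3P₂ = 3P₁ → 9P₁ - 3P₂ = 368.
Market 2: 13P₂ - P₁ = 290.
Eliminating P₂: 13×(1) + 3×(2) gives 114P₁ = 5654, so P₁ = 2827/57.
Back-substitute into (2): P₂ = (290 + 1×2827/57) / 13 = 1489/57.

P₁ = 2827/57, P₂ = 1489/57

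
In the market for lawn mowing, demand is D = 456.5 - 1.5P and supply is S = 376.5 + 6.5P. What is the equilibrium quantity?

Set D = S: 456.5 - 1.5P = 376.5 + 6.5P.
80 = 8P, so P* = 10.
Q* = 456.5 − 1.5(10) = 441.5.

Q* = 441.5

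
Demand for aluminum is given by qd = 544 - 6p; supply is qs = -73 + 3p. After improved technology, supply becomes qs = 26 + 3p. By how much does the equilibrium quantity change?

Original equilibrium: p* = 617/9, q* = 398/3.
New equilibrium: 544 - 6p = 26 + 3p, so 518 = 9p and p' = 518/9; q' = 544 − 6(518/9) = 596/3.
Change in quantity: 596/3 − 398/3 = 66.

Δq = 66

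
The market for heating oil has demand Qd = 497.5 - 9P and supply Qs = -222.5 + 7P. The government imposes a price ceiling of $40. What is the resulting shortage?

Shortage = 80

Equilibrium price would be P* = 45, so the ceiling at 40 binds.
At P = 40: Qd = 497.5 − 9(40) = 137.5, Qs = -222.5 + 7(40) = 57.5.
Shortage = 137.5 − 57.5 = 80.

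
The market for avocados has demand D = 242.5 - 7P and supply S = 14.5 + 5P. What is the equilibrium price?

P* = 19

Set D = S: 242.5 - 7P = 14.5 + 5P.
228 = 12P, so P* = 19.
Q* = 242.5 − 7(19) = 109.5.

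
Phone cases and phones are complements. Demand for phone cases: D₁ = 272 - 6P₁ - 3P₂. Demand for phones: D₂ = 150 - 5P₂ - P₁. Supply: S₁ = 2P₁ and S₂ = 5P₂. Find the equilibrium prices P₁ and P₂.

Market 1: 272 - 6P₁ - 3P₂ = 2P₁ → 8P₁ + 3P₂ = 272.
Market 2: 10P₂ + P₁ = 150.
Eliminating P₂: 10×(1) − 3×(2) gives 77P₁ = 2270, so P₁ = 2270/77.
Back-substitute into (2): P₂ = (150 − 1×2270/77) / 10 = 928/77.

P₁ = 2270/77, P₂ = 928/77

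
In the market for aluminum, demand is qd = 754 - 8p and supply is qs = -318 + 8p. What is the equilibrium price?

p* = 67

Set qd = qs: 754 - 8p = -318 + 8p.
1072 = 16p, so p* = 67.
q* = 754 − 8(67) = 218.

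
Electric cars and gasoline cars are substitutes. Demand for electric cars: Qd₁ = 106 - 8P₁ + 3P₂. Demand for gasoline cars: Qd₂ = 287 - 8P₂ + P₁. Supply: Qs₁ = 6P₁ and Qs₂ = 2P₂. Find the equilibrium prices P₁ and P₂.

Market 1: 106 - 8P₁ + 3P₂ = 6P₁ → 14P₁ - 3P₂ = 106.
Market 2: 10P₂ - P₁ = 287.
Eliminating P₂: 10×(1) + 3×(2) gives 137P₁ = 1921, so P₁ = 1921/137.
Back-substitute into (2): P₂ = (287 + 1×1921/137) / 10 = 4124/137.

P₁ = 1921/137, P₂ = 4124/137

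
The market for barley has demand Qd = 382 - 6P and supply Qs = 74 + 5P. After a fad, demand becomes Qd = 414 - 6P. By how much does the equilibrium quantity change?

Original equilibrium: P* = 28, Q* = 214.
New equilibrium: 414 - 6P = 74 + 5P, so 340 = 11P and P' = 340/11; Q' = 414 − 6(340/11) = 2514/11.
Change in quantity: 2514/11 − 214 = 160/11.

ΔQ = 160/11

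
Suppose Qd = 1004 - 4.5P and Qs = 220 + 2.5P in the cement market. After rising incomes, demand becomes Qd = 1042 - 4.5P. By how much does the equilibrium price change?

Original equilibrium: P* = 112, Q* = 500.
New equilibrium: 1042 - 4.5P = 220 + 2.5P, so 822 = 7P and P' = 822/7; Q' = 1042 − 4.5(822/7) = 3595/7.
Change in price: 822/7 − 112 = 38/7.

ΔP = 38/7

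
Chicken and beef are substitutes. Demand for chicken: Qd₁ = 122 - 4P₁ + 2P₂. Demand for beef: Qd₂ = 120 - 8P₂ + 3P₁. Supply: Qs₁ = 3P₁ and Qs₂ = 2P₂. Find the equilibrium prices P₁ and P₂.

Market 1: 122 - 4P₁ + 2P₂ = 3P₁ → 7P₁ - 2P₂ = 122.
Market 2: 10P₂ - 3P₁ = 120.
Eliminating P₂: 10×(1) + 2×(2) gives 64P₁ = 1460, so P₁ = 22.8125.
Back-substitute into (2): P₂ = (120 + 3×22.8125) / 10 = 18.84375.

P₁ = 22.8125, P₂ = 18.84375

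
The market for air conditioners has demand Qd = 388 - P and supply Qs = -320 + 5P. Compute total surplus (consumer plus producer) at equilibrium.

Total surplus = 43740

Equilibrium: 388 - P = -320 + 5P gives P* = 118, Q* = 270.
Demand choke price: P = 388; supply starts at P = 64.
CS = ½(388 − 118)(270) = 36450; PS = ½(118 − 64)(270) = 7290.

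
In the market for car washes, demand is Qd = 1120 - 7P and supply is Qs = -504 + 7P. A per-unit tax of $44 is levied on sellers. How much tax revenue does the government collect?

Pre-tax equilibrium: P* = 116, Q* = 308.
Tax on sellers shifts supply to Qs = -504 + 7(P − 44) = -812 + 7P.
1120 - 7P = -812 + 7P gives buyer price Pb = 138; sellers receive Ps = 138 − 44 = 94.
New quantity: Q = 1120 − 7(138) = 154.
Revenue = 44 × 154 = 6776.

Tax revenue = 6776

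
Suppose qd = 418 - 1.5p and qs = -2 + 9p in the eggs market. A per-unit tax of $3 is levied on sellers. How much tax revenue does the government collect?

Pre-tax equilibrium: p* = 40, q* = 358.
Tax on sellers shifts supply to qs = -2 + 9(p − 3) = -29 + 9p.
418 - 1.5p = -29 + 9p gives buyer price pb = 298/7; sellers receive ps = 298/7 − 3 = 277/7.
New quantity: q = 418 − 1.5(298/7) = 2479/7.
Revenue = 3 × 2479/7 = 7437/7.

Tax revenue = 7437/7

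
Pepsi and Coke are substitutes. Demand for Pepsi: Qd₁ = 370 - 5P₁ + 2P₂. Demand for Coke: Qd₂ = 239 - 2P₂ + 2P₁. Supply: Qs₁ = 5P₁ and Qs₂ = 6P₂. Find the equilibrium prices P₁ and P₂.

Market 1: 370 - 5P₁ + 2P₂ = 5P₁ → 10P₁ - 2P₂ = 370.
Market 2: 8P₂ - 2P₁ = 239.
Eliminating P₂: 8×(1) + 2×(2) gives 76P₁ = 3438, so P₁ = 1719/38.
Back-substitute into (2): P₂ = (239 + 2×1719/38) / 8 = 1565/38.

P₁ = 1719/38, P₂ = 1565/38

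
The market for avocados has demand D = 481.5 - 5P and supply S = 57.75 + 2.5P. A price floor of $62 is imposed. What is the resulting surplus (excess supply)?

Surplus = 41.25

Equilibrium price would be P* = 56.5, so the floor at 62 binds.
At P = 62: D = 171.5, S = 212.75.
Surplus = 212.75 − 171.5 = 41.25.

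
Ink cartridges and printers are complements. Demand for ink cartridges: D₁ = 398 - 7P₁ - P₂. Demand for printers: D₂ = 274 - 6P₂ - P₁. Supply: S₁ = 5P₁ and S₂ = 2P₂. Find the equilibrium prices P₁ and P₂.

P₁ = 582/19, P₂ = 578/19

Market 1: 398 - 7P₁ - P₂ = 5P₁ → 12P₁ + P₂ = 398.
Market 2: 8P₂ + P₁ = 274.
Eliminating P₂: 8×(1) − 1×(2) gives 95P₁ = 2910, so P₁ = 582/19.
Back-substitute into (2): P₂ = (274 − 1×582/19) / 8 = 578/19.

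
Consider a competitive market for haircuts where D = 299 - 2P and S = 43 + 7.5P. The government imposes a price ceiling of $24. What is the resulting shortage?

Shortage = 28

Equilibrium price would be P* = 512/19, so the ceiling at 24 binds.
At P = 24: D = 299 − 2(24) = 251, S = 43 + 7.5(24) = 223.
Shortage = 251 − 223 = 28.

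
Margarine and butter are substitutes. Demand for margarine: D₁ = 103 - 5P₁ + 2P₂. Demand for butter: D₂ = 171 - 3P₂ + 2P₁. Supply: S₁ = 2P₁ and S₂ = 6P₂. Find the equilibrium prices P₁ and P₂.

P₁ = 1269/59, P₂ = 1403/59

Market 1: 103 - 5P₁ + 2P₂ = 2P₁ → 7P₁ - 2P₂ = 103.
Market 2: 9P₂ - 2P₁ = 171.
Eliminating P₂: 9×(1) + 2×(2) gives 59P₁ = 1269, so P₁ = 1269/59.
Back-substitute into (2): P₂ = (171 + 2×1269/59) / 9 = 1403/59.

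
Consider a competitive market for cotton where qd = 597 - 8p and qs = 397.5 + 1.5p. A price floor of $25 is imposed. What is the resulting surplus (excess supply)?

Equilibrium price would be p* = 21, so the floor at 25 binds.
At p = 25: qd = 397, qs = 435.
Surplus = 435 − 397 = 38.

Surplus = 38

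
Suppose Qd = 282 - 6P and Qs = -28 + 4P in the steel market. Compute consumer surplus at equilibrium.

Equilibrium: 282 - 6P = -28 + 4P gives P* = 31, Q* = 96.
Demand choke price (Qd = 0): P = 47.
CS = ½(47 − 31)(96) = 768.

Consumer surplus = 768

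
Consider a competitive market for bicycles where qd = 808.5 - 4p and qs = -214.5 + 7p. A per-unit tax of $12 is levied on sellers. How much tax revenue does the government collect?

Pre-tax equilibrium: p* = 93, q* = 436.5.
Tax on sellers shifts supply to qs = -214.5 + 7(p − 12) = -298.5 + 7p.
808.5 - 4p = -298.5 + 7p gives buyer price pb = 1107/11; sellers receive ps = 1107/11 − 12 = 975/11.
New quantity: q = 808.5 − 4(1107/11) = 8931/22.
Revenue = 12 × 8931/22 = 53586/11.

Tax revenue = 53586/11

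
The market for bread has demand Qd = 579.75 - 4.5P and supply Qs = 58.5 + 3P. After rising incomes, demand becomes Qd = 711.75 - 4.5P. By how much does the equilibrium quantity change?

ΔQ = 52.8

Original equilibrium: P* = 69.5, Q* = 267.
New equilibrium: 711.75 - 4.5P = 58.5 + 3P, so 653.25 = 7.5P and P' = 87.1; Q' = 711.75 − 4.5(87.1) = 319.8.
Change in quantity: 319.8 − 267 = 52.8.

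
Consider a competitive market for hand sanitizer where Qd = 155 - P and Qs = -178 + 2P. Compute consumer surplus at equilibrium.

Equilibrium: 155 - P = -178 + 2P gives P* = 111, Q* = 44.
Demand choke price (Qd = 0): P = 155.
CS = ½(155 − 111)(44) = 968.

Consumer surplus = 968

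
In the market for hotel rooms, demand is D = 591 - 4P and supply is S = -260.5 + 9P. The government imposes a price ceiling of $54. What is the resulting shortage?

Shortage = 149.5

Equilibrium price would be P* = 65.5, so the ceiling at 54 binds.
At P = 54: D = 591 − 4(54) = 375, S = -260.5 + 9(54) = 225.5.
Shortage = 375 − 225.5 = 149.5.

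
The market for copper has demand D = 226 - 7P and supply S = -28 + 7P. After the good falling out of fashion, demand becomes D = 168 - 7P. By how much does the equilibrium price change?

Original equilibrium: P* = 127/7, Q* = 99.
New equilibrium: 168 - 7P = -28 + 7P, so 196 = 14P and P' = 14; Q' = 168 − 7(14) = 70.
Change in price: 14 − 127/7 = -29/7.

ΔP = -29/7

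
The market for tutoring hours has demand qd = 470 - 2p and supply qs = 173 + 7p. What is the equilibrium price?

Set qd = qs: 470 - 2p = 173 + 7p.
297 = 9p, so p* = 33.
q* = 470 − 2(33) = 404.

p* = 33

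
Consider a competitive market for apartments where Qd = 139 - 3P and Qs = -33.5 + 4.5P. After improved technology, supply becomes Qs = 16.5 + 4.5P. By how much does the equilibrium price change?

ΔP = -20/3

Original equilibrium: P* = 23, Q* = 70.
New equilibrium: 139 - 3P = 16.5 + 4.5P, so 122.5 = 7.5P and P' = 49/3; Q' = 139 − 3(49/3) = 90.
Change in price: 49/3 − 23 = -20/3.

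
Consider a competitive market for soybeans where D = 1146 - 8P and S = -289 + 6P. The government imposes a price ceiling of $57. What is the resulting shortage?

Shortage = 637

Equilibrium price would be P* = 102.5, so the ceiling at 57 binds.
At P = 57: D = 1146 − 8(57) = 690, S = -289 + 6(57) = 53.
Shortage = 690 − 53 = 637.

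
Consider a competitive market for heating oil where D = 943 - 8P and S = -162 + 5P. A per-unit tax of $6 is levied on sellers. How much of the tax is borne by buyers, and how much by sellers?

Pre-tax equilibrium: P* = 85, Q* = 263.
Tax on sellers shifts supply to S = -162 + 5(P − 6) = -192 + 5P.
943 - 8P = -192 + 5P gives buyer price Pb = 1135/13; sellers receive Ps = 1135/13 − 6 = 1057/13.
New quantity: Q = 943 − 8(1135/13) = 3179/13.
Buyer burden = 1135/13 − 85 = 30/13; seller burden = 85 − 1057/13 = 48/13.

Buyers bear 30/13, sellers bear 48/13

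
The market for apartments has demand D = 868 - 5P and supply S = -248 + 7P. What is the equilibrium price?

P* = 93

Set D = S: 868 - 5P = -248 + 7P.
1116 = 12P, so P* = 93.
Q* = 868 − 5(93) = 403.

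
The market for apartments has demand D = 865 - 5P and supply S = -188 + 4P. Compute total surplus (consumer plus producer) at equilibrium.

Equilibrium: 865 - 5P = -188 + 4P gives P* = 117, Q* = 280.
Demand choke price: P = 173; supply starts at P = 47.
CS = ½(173 − 117)(280) = 7840; PS = ½(117 − 47)(280) = 9800.

Total surplus = 17640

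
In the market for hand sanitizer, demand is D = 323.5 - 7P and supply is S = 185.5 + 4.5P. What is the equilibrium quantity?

Q* = 239.5

Set D = S: 323.5 - 7P = 185.5 + 4.5P.
138 = 11.5P, so P* = 12.
Q* = 323.5 − 7(12) = 239.5.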